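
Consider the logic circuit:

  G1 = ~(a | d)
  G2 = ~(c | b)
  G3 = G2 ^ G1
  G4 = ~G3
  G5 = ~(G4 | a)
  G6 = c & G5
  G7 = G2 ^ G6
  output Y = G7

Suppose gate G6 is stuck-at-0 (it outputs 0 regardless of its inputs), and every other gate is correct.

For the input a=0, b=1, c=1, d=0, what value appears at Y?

0

Propagate with G6 forced: G1=1, G2=0, G3=1, G4=0, G5=1, G6=0 [stuck-at-0], G7=0.
So Y = 0. (Without the fault it would be 1.)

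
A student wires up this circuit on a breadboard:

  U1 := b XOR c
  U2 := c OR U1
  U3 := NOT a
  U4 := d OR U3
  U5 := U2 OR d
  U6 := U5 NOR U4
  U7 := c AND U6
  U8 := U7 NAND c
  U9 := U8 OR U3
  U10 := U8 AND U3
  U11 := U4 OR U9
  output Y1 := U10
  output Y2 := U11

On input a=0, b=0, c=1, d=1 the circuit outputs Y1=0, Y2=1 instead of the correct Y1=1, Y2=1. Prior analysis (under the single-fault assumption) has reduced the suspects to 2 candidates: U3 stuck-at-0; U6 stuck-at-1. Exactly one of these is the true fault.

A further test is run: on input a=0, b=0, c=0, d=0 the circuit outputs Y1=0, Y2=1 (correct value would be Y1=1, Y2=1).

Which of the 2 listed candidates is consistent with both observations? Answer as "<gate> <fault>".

Evaluate each candidate on input a=0, b=0, c=0, d=0:
  U3 stuck-at-0: U1=0, U2=0, U3=0 [stuck-at-0], U4=0, U5=0, U6=1, U7=0, U8=1, U9=1, U10=0, U11=1 → Y1=0, Y2=1 — matches
  U6 stuck-at-1: U1=0, U2=0, U3=1, U4=1, U5=0, U6=1 [stuck-at-1], U7=0, U8=1, U9=1, U10=1, U11=1 → Y1=1, Y2=1 — eliminated
Only U3 stuck-at-0 reproduces the observed Y1=0, Y2=1.

U3 stuck-at-0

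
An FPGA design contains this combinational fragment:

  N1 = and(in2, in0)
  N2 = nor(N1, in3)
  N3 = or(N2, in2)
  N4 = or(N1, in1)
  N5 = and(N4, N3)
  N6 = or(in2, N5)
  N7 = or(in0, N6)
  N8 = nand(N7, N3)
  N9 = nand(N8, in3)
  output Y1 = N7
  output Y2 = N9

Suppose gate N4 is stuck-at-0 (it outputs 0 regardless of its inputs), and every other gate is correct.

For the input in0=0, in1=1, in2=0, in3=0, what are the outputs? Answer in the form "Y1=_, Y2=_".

Y1=0, Y2=1

Propagate with N4 forced: N1=0, N2=1, N3=1, N4=0 [stuck-at-0], N5=0, N6=0, N7=0, N8=1, N9=1.
So the outputs are Y1=0, Y2=1. (Without the fault they would be Y1=1, Y2=1.)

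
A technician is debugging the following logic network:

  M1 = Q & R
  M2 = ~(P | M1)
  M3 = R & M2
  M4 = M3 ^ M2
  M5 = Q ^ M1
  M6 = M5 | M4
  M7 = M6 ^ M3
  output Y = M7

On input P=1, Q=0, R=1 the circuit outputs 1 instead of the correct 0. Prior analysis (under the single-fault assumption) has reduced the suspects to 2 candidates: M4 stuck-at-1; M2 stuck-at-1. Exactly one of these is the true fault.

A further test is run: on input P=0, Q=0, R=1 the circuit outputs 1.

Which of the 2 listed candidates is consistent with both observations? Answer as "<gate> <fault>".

M2 stuck-at-1

Evaluate each candidate on input P=0, Q=0, R=1:
  M4 stuck-at-1: M1=0, M2=1, M3=1, M4=1 [stuck-at-1], M5=0, M6=1, M7=0 → 0 — eliminated
  M2 stuck-at-1: M1=0, M2=1 [stuck-at-1], M3=1, M4=0, M5=0, M6=0, M7=1 → 1 — matches
Only M2 stuck-at-1 reproduces the observed 1.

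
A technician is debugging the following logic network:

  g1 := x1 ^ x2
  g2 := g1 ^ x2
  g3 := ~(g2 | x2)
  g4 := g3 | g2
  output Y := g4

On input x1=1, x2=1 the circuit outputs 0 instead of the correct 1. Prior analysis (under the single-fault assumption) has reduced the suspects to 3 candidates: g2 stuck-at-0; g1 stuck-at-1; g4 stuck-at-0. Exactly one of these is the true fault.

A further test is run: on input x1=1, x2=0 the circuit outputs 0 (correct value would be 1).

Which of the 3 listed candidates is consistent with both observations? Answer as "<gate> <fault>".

g4 stuck-at-0

Evaluate each candidate on input x1=1, x2=0:
  g2 stuck-at-0: g1=1, g2=0 [stuck-at-0], g3=1, g4=1 → 1 — eliminated
  g1 stuck-at-1: g1=1 [stuck-at-1], g2=1, g3=0, g4=1 → 1 — eliminated
  g4 stuck-at-0: g1=1, g2=1, g3=0, g4=0 [stuck-at-0] → 0 — matches
Only g4 stuck-at-0 reproduces the observed 0.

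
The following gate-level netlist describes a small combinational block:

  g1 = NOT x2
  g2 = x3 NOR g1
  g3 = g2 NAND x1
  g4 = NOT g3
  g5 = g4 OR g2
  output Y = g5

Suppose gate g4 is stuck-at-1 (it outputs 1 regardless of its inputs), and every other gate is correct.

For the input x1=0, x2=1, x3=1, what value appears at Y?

Propagate with g4 forced: g1=0, g2=0, g3=1, g4=1 [stuck-at-1], g5=1.
So Y = 1. (Without the fault it would be 0.)

1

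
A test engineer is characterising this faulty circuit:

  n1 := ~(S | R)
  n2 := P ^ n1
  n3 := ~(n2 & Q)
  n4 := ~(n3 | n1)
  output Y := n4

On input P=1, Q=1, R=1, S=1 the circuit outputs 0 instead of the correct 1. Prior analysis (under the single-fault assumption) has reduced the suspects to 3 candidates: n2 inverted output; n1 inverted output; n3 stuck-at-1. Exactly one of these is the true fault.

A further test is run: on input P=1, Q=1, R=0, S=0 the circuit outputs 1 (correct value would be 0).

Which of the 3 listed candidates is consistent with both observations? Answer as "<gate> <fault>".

n1 inverted output

Evaluate each candidate on input P=1, Q=1, R=0, S=0:
  n2 inverted output: n1=1, n2=1 [inverted output], n3=0, n4=0 → 0 — eliminated
  n1 inverted output: n1=0 [inverted output], n2=1, n3=0, n4=1 → 1 — matches
  n3 stuck-at-1: n1=1, n2=0, n3=1 [stuck-at-1], n4=0 → 0 — eliminated
Only n1 inverted output reproduces the observed 1.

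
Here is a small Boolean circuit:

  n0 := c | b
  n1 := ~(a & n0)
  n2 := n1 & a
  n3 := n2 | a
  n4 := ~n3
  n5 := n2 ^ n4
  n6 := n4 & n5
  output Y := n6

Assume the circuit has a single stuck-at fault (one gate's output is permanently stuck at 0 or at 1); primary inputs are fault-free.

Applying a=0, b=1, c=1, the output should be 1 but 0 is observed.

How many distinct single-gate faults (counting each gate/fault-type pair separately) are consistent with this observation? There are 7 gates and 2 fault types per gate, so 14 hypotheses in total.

Fault-free: n0=1, n1=1, n2=0, n3=0, n4=1, n5=1, n6=1 → 1. Observed 0.
  n0 stuck-at-0: output 1 ✗
  n0 stuck-at-1: output 1 ✗
  n1 stuck-at-0: output 1 ✗
  n1 stuck-at-1: output 1 ✗
  n2 stuck-at-0: output 1 ✗
  n2 stuck-at-1: output 0 ✓
  n3 stuck-at-0: output 1 ✗
  n3 stuck-at-1: output 0 ✓
  n4 stuck-at-0: output 0 ✓
  n4 stuck-at-1: output 1 ✗
  n5 stuck-at-0: output 0 ✓
  n5 stuck-at-1: output 1 ✗
  n6 stuck-at-0: output 0 ✓
  n6 stuck-at-1: output 1 ✗
Consistent faults: {n2 stuck-at-1, n3 stuck-at-1, n4 stuck-at-0, n5 stuck-at-0, n6 stuck-at-0} — 5 in all.

5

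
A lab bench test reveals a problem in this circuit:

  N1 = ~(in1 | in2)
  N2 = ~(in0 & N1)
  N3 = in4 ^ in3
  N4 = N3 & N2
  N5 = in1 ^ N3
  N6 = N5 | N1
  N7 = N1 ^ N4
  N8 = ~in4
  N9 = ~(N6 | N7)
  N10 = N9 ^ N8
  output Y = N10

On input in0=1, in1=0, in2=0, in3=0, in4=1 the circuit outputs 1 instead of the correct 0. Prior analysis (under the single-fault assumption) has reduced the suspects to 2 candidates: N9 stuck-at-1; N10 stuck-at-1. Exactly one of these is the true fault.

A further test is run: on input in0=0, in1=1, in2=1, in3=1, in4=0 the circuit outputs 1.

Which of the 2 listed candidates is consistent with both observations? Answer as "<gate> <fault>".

N10 stuck-at-1

Evaluate each candidate on input in0=0, in1=1, in2=1, in3=1, in4=0:
  N9 stuck-at-1: N1=0, N2=1, N3=1, N4=1, N5=0, N6=0, N7=1, N8=1, N9=1 [stuck-at-1], N10=0 → 0 — eliminated
  N10 stuck-at-1: N1=0, N2=1, N3=1, N4=1, N5=0, N6=0, N7=1, N8=1, N9=0, N10=1 [stuck-at-1] → 1 — matches
Only N10 stuck-at-1 reproduces the observed 1.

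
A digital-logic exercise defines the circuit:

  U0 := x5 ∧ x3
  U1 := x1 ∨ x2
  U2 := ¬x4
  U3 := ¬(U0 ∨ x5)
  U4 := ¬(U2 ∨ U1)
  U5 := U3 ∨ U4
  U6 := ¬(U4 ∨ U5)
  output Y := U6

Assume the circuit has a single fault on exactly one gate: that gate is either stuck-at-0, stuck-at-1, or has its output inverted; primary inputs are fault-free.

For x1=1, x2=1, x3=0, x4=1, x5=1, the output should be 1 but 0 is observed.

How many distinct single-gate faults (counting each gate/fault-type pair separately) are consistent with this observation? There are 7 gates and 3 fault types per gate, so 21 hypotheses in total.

Fault-free: U0=0, U1=1, U2=0, U3=0, U4=0, U5=0, U6=1 → 1. Observed 0.
  U0: none of the 3 fault types match ✗
  U1: stuck-at-0, inverted output ✓; others ✗
  U2: none of the 3 fault types match ✗
  U3: stuck-at-1, inverted output ✓; others ✗
  U4: stuck-at-1, inverted output ✓; others ✗
  U5: stuck-at-1, inverted output ✓; others ✗
  U6: stuck-at-0, inverted output ✓; others ✗
Consistent faults: {U1 stuck-at-0, U1 inverted output, U3 stuck-at-1, U3 inverted output, U4 stuck-at-1, U4 inverted output, U5 stuck-at-1, U5 inverted output, U6 stuck-at-0, U6 inverted output} — 10 in all.

10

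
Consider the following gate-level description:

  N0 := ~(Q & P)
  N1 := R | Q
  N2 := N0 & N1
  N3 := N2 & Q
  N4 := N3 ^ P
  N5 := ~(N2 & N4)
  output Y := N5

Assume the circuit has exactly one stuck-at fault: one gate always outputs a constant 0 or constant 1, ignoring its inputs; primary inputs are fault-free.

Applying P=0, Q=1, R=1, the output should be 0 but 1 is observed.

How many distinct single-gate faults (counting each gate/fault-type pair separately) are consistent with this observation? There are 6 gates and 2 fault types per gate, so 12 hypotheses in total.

Fault-free: N0=1, N1=1, N2=1, N3=1, N4=1, N5=0 → 0. Observed 1.
  N0 stuck-at-0: output 1 ✓
  N0 stuck-at-1: output 0 ✗
  N1 stuck-at-0: output 1 ✓
  N1 stuck-at-1: output 0 ✗
  N2 stuck-at-0: output 1 ✓
  N2 stuck-at-1: output 0 ✗
  N3 stuck-at-0: output 1 ✓
  N3 stuck-at-1: output 0 ✗
  N4 stuck-at-0: output 1 ✓
  N4 stuck-at-1: output 0 ✗
  N5 stuck-at-0: output 0 ✗
  N5 stuck-at-1: output 1 ✓
Consistent faults: {N0 stuck-at-0, N1 stuck-at-0, N2 stuck-at-0, N3 stuck-at-0, N4 stuck-at-0, N5 stuck-at-1} — 6 in all.

6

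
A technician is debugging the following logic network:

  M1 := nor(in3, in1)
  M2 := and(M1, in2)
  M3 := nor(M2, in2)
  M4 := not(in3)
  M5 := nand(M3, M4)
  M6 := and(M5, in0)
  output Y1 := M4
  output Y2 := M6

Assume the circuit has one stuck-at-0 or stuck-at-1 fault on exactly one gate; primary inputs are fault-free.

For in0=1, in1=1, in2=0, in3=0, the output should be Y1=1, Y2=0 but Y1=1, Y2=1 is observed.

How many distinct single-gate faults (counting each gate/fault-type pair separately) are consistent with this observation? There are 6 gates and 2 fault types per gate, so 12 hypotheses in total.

4

Fault-free: M1=0, M2=0, M3=1, M4=1, M5=0, M6=0 → Y1=1, Y2=0. Observed Y1=1, Y2=1.
  M1 stuck-at-0: output Y1=1, Y2=0 ✗
  M1 stuck-at-1: output Y1=1, Y2=0 ✗
  M2 stuck-at-0: output Y1=1, Y2=0 ✗
  M2 stuck-at-1: output Y1=1, Y2=1 ✓
  M3 stuck-at-0: output Y1=1, Y2=1 ✓
  M3 stuck-at-1: output Y1=1, Y2=0 ✗
  M4 stuck-at-0: output Y1=0, Y2=1 ✗
  M4 stuck-at-1: output Y1=1, Y2=0 ✗
  M5 stuck-at-0: output Y1=1, Y2=0 ✗
  M5 stuck-at-1: output Y1=1, Y2=1 ✓
  M6 stuck-at-0: output Y1=1, Y2=0 ✗
  M6 stuck-at-1: output Y1=1, Y2=1 ✓
Consistent faults: {M2 stuck-at-1, M3 stuck-at-0, M5 stuck-at-1, M6 stuck-at-1} — 4 in all.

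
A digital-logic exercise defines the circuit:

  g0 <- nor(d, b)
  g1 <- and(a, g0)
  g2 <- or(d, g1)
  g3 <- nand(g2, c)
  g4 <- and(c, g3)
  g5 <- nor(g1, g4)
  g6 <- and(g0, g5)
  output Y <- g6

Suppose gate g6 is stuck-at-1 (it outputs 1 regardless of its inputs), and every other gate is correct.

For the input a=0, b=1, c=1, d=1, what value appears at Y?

Propagate with g6 forced: g0=0, g1=0, g2=1, g3=0, g4=0, g5=1, g6=1 [stuck-at-1].
So Y = 1. (Without the fault it would be 0.)

1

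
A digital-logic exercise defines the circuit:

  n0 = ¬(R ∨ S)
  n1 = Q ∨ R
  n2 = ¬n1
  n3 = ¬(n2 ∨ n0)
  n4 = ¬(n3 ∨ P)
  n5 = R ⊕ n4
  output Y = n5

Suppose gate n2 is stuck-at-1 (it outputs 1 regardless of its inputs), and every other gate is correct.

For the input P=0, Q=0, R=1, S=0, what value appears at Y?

0

Propagate with n2 forced: n0=0, n1=1, n2=1 [stuck-at-1], n3=0, n4=1, n5=0.
So Y = 0. (Without the fault it would be 1.)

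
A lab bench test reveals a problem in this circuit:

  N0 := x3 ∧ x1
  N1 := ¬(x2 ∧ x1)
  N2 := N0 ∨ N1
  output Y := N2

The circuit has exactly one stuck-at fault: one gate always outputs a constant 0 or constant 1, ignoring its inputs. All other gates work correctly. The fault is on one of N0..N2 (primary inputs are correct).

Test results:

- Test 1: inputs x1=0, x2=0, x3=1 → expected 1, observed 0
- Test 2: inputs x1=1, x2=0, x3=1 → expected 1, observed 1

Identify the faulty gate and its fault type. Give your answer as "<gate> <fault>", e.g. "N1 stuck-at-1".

N1 stuck-at-0

Fault-free values for test 1 (x1=0, x2=0, x3=1): N0=0, N1=1, N2=1, giving Y=1. Observed 0.
Test 1: faults giving observed 0 are {N1 stuck-at-0, N2 stuck-at-0}.
Test 2 (x1=1, x2=0, x3=1): fault-free N0=1, N1=1, N2=1 → 1; observed 1. Eliminates N2 stuck-at-0.
Only N1 stuck-at-0 is consistent with every test.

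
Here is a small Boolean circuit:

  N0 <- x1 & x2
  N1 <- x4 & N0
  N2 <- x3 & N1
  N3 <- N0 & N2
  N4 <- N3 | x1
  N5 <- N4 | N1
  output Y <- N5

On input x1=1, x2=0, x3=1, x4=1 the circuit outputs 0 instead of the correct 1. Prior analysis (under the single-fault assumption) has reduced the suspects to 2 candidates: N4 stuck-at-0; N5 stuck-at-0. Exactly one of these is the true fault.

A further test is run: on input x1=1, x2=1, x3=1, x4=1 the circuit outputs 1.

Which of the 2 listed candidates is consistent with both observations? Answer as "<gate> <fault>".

Evaluate each candidate on input x1=1, x2=1, x3=1, x4=1:
  N4 stuck-at-0: N0=1, N1=1, N2=1, N3=1, N4=0 [stuck-at-0], N5=1 → 1 — matches
  N5 stuck-at-0: N0=1, N1=1, N2=1, N3=1, N4=1, N5=0 [stuck-at-0] → 0 — eliminated
Only N4 stuck-at-0 reproduces the observed 1.

N4 stuck-at-0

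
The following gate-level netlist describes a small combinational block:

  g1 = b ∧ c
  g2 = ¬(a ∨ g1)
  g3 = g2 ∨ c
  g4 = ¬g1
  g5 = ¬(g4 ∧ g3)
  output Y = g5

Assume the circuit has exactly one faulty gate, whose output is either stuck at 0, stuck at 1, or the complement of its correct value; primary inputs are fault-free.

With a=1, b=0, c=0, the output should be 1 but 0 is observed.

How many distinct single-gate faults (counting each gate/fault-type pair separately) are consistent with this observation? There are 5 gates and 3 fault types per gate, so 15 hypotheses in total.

6

Fault-free: g1=0, g2=0, g3=0, g4=1, g5=1 → 1. Observed 0.
  g1: none of the 3 fault types match ✗
  g2: stuck-at-1, inverted output ✓; others ✗
  g3: stuck-at-1, inverted output ✓; others ✗
  g4: none of the 3 fault types match ✗
  g5: stuck-at-0, inverted output ✓; others ✗
Consistent faults: {g2 stuck-at-1, g2 inverted output, g3 stuck-at-1, g3 inverted output, g5 stuck-at-0, g5 inverted output} — 6 in all.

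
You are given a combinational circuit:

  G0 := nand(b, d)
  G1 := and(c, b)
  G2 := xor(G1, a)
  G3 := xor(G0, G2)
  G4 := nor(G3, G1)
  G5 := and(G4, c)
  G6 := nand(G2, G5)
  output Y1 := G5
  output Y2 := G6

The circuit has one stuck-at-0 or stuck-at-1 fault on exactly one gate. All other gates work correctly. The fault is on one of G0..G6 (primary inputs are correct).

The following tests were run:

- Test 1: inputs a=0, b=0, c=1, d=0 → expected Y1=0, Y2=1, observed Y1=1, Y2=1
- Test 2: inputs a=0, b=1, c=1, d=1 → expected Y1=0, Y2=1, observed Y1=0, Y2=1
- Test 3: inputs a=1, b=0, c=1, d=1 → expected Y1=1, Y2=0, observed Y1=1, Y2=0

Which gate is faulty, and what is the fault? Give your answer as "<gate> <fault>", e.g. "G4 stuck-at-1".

Fault-free values for test 1 (a=0, b=0, c=1, d=0): G0=1, G1=0, G2=0, G3=1, G4=0, G5=0, G6=1, giving Y1=0, Y2=1. Observed Y1=1, Y2=1.
Test 1: faults giving observed Y1=1, Y2=1 are {G0 stuck-at-0, G3 stuck-at-0, G4 stuck-at-1, G5 stuck-at-1}.
Test 2 (a=0, b=1, c=1, d=1): fault-free G0=0, G1=1, G2=1, G3=1, G4=0, G5=0, G6=1 → Y1=0, Y2=1; observed Y1=0, Y2=1. Eliminates G4 stuck-at-1, G5 stuck-at-1.
Test 3 (a=1, b=0, c=1, d=1): fault-free G0=1, G1=0, G2=1, G3=0, G4=1, G5=1, G6=0 → Y1=1, Y2=0; observed Y1=1, Y2=0. Eliminates G0 stuck-at-0.
Only G3 stuck-at-0 is consistent with every test.

G3 stuck-at-0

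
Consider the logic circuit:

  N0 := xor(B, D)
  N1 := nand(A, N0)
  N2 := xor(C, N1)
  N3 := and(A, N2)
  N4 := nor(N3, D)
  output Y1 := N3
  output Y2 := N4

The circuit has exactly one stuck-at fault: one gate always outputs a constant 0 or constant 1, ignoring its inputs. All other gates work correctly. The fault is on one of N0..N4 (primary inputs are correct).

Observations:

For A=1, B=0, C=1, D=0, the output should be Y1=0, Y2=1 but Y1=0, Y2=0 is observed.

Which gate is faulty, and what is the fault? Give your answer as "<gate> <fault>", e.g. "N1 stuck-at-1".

Fault-free values for test 1 (A=1, B=0, C=1, D=0): N0=0, N1=1, N2=0, N3=0, N4=1, giving Y1=0, Y2=1. Observed Y1=0, Y2=0.
Test 1: faults giving observed Y1=0, Y2=0 are {N4 stuck-at-0}.
Only N4 stuck-at-0 is consistent with every test.

N4 stuck-at-0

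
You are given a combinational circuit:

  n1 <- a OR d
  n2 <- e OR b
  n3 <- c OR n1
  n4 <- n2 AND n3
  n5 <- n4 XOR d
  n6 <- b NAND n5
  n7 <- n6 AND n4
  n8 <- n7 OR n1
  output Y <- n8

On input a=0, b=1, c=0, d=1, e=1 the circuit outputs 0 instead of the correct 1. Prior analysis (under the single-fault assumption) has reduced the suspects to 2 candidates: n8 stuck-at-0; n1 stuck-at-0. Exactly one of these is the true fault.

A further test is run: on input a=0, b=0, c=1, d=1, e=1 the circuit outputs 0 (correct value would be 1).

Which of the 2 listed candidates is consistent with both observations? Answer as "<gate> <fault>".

Evaluate each candidate on input a=0, b=0, c=1, d=1, e=1:
  n8 stuck-at-0: n1=1, n2=1, n3=1, n4=1, n5=0, n6=1, n7=1, n8=0 [stuck-at-0] → 0 — matches
  n1 stuck-at-0: n1=0 [stuck-at-0], n2=1, n3=1, n4=1, n5=0, n6=1, n7=1, n8=1 → 1 — eliminated
Only n8 stuck-at-0 reproduces the observed 0.

n8 stuck-at-0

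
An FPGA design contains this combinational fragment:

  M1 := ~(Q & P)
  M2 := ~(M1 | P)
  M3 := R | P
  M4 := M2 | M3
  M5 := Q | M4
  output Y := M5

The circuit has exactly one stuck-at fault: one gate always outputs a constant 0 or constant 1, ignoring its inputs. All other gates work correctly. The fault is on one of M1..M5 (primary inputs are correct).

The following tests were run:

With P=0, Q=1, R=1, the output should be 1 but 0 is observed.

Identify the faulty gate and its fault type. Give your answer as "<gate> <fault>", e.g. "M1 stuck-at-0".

M5 stuck-at-0

Fault-free values for test 1 (P=0, Q=1, R=1): M1=1, M2=0, M3=1, M4=1, M5=1, giving Y=1. Observed 0.
Test 1: faults giving observed 0 are {M5 stuck-at-0}.
Only M5 stuck-at-0 is consistent with every test.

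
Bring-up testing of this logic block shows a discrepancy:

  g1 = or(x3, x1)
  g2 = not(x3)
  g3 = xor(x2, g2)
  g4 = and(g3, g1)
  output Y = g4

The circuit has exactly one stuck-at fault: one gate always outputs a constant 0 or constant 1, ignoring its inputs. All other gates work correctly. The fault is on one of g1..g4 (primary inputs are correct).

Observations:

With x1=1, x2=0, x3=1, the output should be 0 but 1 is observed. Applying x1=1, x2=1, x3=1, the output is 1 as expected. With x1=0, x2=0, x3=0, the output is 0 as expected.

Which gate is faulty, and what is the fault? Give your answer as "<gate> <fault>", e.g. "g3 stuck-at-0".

g3 stuck-at-1

Fault-free values for test 1 (x1=1, x2=0, x3=1): g1=1, g2=0, g3=0, g4=0, giving Y=0. Observed 1.
Test 1: faults giving observed 1 are {g2 stuck-at-1, g3 stuck-at-1, g4 stuck-at-1}.
Test 2 (x1=1, x2=1, x3=1): fault-free g1=1, g2=0, g3=1, g4=1 → 1; observed 1. Eliminates g2 stuck-at-1.
Test 3 (x1=0, x2=0, x3=0): fault-free g1=0, g2=1, g3=1, g4=0 → 0; observed 0. Eliminates g4 stuck-at-1.
Only g3 stuck-at-1 is consistent with every test.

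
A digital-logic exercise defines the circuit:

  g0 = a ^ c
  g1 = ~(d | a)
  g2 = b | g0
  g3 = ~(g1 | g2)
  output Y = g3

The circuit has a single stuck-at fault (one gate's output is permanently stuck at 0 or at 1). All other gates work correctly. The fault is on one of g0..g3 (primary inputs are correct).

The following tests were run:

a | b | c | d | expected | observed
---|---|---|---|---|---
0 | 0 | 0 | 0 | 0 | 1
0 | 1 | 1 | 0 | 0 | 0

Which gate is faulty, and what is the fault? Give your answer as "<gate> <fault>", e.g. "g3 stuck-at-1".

g1 stuck-at-0

Fault-free values for test 1 (a=0, b=0, c=0, d=0): g0=0, g1=1, g2=0, g3=0, giving Y=0. Observed 1.
Test 1: faults giving observed 1 are {g1 stuck-at-0, g3 stuck-at-1}.
Test 2 (a=0, b=1, c=1, d=0): fault-free g0=1, g1=1, g2=1, g3=0 → 0; observed 0. Eliminates g3 stuck-at-1.
Only g1 stuck-at-0 is consistent with every test.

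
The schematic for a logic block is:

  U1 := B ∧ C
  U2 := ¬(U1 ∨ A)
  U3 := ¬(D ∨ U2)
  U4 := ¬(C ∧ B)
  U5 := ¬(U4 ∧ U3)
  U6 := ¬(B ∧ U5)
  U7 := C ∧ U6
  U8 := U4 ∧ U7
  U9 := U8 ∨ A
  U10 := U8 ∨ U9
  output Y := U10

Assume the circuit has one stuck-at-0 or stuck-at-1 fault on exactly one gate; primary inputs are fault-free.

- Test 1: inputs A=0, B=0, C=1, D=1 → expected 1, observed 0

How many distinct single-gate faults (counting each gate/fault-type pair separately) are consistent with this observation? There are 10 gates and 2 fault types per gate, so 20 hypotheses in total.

5

Fault-free: U1=0, U2=1, U3=0, U4=1, U5=1, U6=1, U7=1, U8=1, U9=1, U10=1 → 1. Observed 0.
  U1: none of the 2 fault types match ✗
  U2: none of the 2 fault types match ✗
  U3: none of the 2 fault types match ✗
  U4: stuck-at-0 ✓; others ✗
  U5: none of the 2 fault types match ✗
  U6: stuck-at-0 ✓; others ✗
  U7: stuck-at-0 ✓; others ✗
  U8: stuck-at-0 ✓; others ✗
  U9: none of the 2 fault types match ✗
  U10: stuck-at-0 ✓; others ✗
Consistent faults: {U4 stuck-at-0, U6 stuck-at-0, U7 stuck-at-0, U8 stuck-at-0, U10 stuck-at-0} — 5 in all.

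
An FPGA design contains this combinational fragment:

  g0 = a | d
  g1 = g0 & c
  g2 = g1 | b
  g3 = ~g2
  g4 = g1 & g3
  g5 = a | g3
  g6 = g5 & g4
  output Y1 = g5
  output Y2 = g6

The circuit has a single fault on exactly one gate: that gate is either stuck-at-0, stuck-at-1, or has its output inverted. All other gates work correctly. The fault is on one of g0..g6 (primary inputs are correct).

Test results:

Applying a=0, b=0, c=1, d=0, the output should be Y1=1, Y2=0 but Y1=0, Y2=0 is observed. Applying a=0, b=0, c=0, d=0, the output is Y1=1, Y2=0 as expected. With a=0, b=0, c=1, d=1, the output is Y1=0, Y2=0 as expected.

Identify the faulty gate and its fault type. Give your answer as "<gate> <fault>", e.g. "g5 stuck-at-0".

g0 stuck-at-1

Fault-free values for test 1 (a=0, b=0, c=1, d=0): g0=0, g1=0, g2=0, g3=1, g4=0, g5=1, g6=0, giving Y1=1, Y2=0. Observed Y1=0, Y2=0.
Test 1: faults giving observed Y1=0, Y2=0 are {g0 stuck-at-1, g0 inverted output, g1 stuck-at-1, g1 inverted output, g2 stuck-at-1, g2 inverted output, g3 stuck-at-0, g3 inverted output, g5 stuck-at-0, g5 inverted output}.
Test 2 (a=0, b=0, c=0, d=0): fault-free g0=0, g1=0, g2=0, g3=1, g4=0, g5=1, g6=0 → Y1=1, Y2=0; observed Y1=1, Y2=0. Eliminates g1 stuck-at-1, g1 inverted output, g2 stuck-at-1, g2 inverted output, g3 stuck-at-0, g3 inverted output, g5 stuck-at-0, g5 inverted output.
Test 3 (a=0, b=0, c=1, d=1): fault-free g0=1, g1=1, g2=1, g3=0, g4=0, g5=0, g6=0 → Y1=0, Y2=0; observed Y1=0, Y2=0. Eliminates g0 inverted output.
Only g0 stuck-at-1 is consistent with every test.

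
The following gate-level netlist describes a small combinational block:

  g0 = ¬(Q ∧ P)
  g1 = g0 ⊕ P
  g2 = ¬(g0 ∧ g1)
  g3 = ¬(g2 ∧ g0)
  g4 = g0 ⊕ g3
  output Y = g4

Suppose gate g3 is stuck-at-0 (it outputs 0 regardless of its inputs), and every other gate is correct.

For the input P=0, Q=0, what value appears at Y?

1

Propagate with g3 forced: g0=1, g1=1, g2=0, g3=0 [stuck-at-0], g4=1.
So Y = 1. (Without the fault it would be 0.)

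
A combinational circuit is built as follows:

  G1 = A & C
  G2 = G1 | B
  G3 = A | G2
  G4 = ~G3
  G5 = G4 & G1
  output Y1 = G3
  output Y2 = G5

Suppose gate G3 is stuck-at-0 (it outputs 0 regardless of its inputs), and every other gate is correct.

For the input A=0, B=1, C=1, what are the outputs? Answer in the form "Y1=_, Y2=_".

Y1=0, Y2=0

Propagate with G3 forced: G1=0, G2=1, G3=0 [stuck-at-0], G4=1, G5=0.
So the outputs are Y1=0, Y2=0. (Without the fault they would be Y1=1, Y2=0.)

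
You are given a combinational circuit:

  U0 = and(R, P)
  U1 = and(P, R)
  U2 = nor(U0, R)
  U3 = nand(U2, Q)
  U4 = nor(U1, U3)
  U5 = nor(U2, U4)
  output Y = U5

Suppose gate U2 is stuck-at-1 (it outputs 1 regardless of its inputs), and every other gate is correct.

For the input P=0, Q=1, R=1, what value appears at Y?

Propagate with U2 forced: U0=0, U1=0, U2=1 [stuck-at-1], U3=0, U4=1, U5=0.
So Y = 0. (Without the fault it would be 1.)

0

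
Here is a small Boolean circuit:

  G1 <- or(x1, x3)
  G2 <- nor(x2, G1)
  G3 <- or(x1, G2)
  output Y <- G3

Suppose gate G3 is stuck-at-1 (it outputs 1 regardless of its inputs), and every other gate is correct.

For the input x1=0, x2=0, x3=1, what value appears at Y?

1

Propagate with G3 forced: G1=1, G2=0, G3=1 [stuck-at-1].
So Y = 1. (Without the fault it would be 0.)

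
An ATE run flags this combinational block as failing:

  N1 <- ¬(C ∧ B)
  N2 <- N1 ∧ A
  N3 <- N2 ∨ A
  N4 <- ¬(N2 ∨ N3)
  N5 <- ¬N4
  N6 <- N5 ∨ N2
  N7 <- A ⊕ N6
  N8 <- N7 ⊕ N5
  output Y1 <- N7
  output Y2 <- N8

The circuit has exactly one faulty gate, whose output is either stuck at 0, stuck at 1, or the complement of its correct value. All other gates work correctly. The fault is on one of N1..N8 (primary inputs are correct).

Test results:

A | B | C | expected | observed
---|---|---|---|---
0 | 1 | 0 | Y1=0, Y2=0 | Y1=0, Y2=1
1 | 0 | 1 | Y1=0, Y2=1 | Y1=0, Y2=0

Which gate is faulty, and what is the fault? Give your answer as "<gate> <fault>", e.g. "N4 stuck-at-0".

Fault-free values for test 1 (A=0, B=1, C=0): N1=1, N2=0, N3=0, N4=1, N5=0, N6=0, N7=0, N8=0, giving Y1=0, Y2=0. Observed Y1=0, Y2=1.
Test 1: faults giving observed Y1=0, Y2=1 are {N8 stuck-at-1, N8 inverted output}.
Test 2 (A=1, B=0, C=1): fault-free N1=1, N2=1, N3=1, N4=0, N5=1, N6=1, N7=0, N8=1 → Y1=0, Y2=1; observed Y1=0, Y2=0. Eliminates N8 stuck-at-1.
Only N8 inverted output is consistent with every test.

N8 inverted output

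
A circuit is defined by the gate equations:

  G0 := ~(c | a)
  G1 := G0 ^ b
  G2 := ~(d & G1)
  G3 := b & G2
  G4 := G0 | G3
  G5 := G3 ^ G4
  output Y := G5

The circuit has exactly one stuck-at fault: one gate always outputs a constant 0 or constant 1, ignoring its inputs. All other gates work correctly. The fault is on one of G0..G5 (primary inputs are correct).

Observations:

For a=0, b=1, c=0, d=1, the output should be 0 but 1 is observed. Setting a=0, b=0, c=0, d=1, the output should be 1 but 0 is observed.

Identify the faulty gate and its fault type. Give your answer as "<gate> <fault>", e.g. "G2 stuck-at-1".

Fault-free values for test 1 (a=0, b=1, c=0, d=1): G0=1, G1=0, G2=1, G3=1, G4=1, G5=0, giving Y=0. Observed 1.
Test 1: faults giving observed 1 are {G1 stuck-at-1, G2 stuck-at-0, G3 stuck-at-0, G4 stuck-at-0, G5 stuck-at-1}.
Test 2 (a=0, b=0, c=0, d=1): fault-free G0=1, G1=1, G2=0, G3=0, G4=1, G5=1 → 1; observed 0. Eliminates G1 stuck-at-1, G2 stuck-at-0, G3 stuck-at-0, G5 stuck-at-1.
Only G4 stuck-at-0 is consistent with every test.

G4 stuck-at-0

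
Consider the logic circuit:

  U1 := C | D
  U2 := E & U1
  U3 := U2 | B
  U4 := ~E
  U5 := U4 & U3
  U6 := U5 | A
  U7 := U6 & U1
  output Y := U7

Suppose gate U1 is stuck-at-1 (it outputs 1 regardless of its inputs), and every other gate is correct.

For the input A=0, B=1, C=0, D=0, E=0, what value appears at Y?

Propagate with U1 forced: U1=1 [stuck-at-1], U2=0, U3=1, U4=1, U5=1, U6=1, U7=1.
So Y = 1. (Without the fault it would be 0.)

1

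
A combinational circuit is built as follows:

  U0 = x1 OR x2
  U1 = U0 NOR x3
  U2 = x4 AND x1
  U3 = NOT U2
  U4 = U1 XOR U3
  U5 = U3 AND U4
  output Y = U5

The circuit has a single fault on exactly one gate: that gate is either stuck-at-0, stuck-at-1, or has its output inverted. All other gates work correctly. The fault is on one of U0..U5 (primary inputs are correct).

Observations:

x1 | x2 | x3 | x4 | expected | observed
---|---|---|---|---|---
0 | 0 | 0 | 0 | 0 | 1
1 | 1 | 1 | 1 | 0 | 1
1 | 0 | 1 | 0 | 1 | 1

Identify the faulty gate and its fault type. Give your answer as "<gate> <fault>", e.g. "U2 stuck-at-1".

Fault-free values for test 1 (x1=0, x2=0, x3=0, x4=0): U0=0, U1=1, U2=0, U3=1, U4=0, U5=0, giving Y=0. Observed 1.
Test 1: faults giving observed 1 are {U0 stuck-at-1, U0 inverted output, U1 stuck-at-0, U1 inverted output, U4 stuck-at-1, U4 inverted output, U5 stuck-at-1, U5 inverted output}.
Test 2 (x1=1, x2=1, x3=1, x4=1): fault-free U0=1, U1=0, U2=1, U3=0, U4=0, U5=0 → 0; observed 1. Eliminates U0 stuck-at-1, U0 inverted output, U1 stuck-at-0, U1 inverted output, U4 stuck-at-1, U4 inverted output.
Test 3 (x1=1, x2=0, x3=1, x4=0): fault-free U0=1, U1=0, U2=0, U3=1, U4=1, U5=1 → 1; observed 1. Eliminates U5 inverted output.
Only U5 stuck-at-1 is consistent with every test.

U5 stuck-at-1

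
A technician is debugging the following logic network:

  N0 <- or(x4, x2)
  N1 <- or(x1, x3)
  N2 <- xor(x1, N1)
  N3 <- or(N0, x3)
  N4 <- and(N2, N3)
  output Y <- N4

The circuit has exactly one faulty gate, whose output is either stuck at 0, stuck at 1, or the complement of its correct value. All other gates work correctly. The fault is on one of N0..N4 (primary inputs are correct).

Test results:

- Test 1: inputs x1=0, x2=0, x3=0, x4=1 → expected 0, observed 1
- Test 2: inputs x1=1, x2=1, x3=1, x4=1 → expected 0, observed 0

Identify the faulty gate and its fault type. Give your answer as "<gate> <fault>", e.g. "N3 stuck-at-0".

N1 stuck-at-1

Fault-free values for test 1 (x1=0, x2=0, x3=0, x4=1): N0=1, N1=0, N2=0, N3=1, N4=0, giving Y=0. Observed 1.
Test 1: faults giving observed 1 are {N1 stuck-at-1, N1 inverted output, N2 stuck-at-1, N2 inverted output, N4 stuck-at-1, N4 inverted output}.
Test 2 (x1=1, x2=1, x3=1, x4=1): fault-free N0=1, N1=1, N2=0, N3=1, N4=0 → 0; observed 0. Eliminates N1 inverted output, N2 stuck-at-1, N2 inverted output, N4 stuck-at-1, N4 inverted output.
Only N1 stuck-at-1 is consistent with every test.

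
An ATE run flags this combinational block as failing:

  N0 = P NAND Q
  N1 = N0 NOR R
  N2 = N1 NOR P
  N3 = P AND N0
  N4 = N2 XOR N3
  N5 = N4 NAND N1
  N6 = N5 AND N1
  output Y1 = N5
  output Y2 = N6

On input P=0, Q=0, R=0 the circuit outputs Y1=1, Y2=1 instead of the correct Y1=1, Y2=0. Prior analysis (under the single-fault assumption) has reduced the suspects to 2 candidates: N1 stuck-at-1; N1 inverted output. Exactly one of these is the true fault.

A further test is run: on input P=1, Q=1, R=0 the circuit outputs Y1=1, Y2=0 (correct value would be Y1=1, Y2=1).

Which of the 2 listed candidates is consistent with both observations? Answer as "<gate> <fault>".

Evaluate each candidate on input P=1, Q=1, R=0:
  N1 stuck-at-1: N0=0, N1=1 [stuck-at-1], N2=0, N3=0, N4=0, N5=1, N6=1 → Y1=1, Y2=1 — eliminated
  N1 inverted output: N0=0, N1=0 [inverted output], N2=0, N3=0, N4=0, N5=1, N6=0 → Y1=1, Y2=0 — matches
Only N1 inverted output reproduces the observed Y1=1, Y2=0.

N1 inverted output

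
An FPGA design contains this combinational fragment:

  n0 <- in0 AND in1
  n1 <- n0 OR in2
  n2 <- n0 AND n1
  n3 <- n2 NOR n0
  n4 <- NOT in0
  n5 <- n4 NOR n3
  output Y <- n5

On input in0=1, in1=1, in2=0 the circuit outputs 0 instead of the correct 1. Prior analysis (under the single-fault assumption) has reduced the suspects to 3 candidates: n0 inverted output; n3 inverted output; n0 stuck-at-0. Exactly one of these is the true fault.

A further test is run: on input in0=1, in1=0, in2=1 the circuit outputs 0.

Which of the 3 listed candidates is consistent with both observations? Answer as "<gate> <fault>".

Evaluate each candidate on input in0=1, in1=0, in2=1:
  n0 inverted output: n0=1 [inverted output], n1=1, n2=1, n3=0, n4=0, n5=1 → 1 — eliminated
  n3 inverted output: n0=0, n1=1, n2=0, n3=0 [inverted output], n4=0, n5=1 → 1 — eliminated
  n0 stuck-at-0: n0=0 [stuck-at-0], n1=1, n2=0, n3=1, n4=0, n5=0 → 0 — matches
Only n0 stuck-at-0 reproduces the observed 0.

n0 stuck-at-0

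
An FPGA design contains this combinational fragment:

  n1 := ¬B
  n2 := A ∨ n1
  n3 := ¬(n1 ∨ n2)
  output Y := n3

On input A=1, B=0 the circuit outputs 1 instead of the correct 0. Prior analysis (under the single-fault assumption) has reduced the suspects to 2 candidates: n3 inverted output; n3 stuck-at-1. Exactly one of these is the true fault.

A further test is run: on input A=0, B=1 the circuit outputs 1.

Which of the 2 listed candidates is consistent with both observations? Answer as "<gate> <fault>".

n3 stuck-at-1

Evaluate each candidate on input A=0, B=1:
  n3 inverted output: n1=0, n2=0, n3=0 [inverted output] → 0 — eliminated
  n3 stuck-at-1: n1=0, n2=0, n3=1 [stuck-at-1] → 1 — matches
Only n3 stuck-at-1 reproduces the observed 1.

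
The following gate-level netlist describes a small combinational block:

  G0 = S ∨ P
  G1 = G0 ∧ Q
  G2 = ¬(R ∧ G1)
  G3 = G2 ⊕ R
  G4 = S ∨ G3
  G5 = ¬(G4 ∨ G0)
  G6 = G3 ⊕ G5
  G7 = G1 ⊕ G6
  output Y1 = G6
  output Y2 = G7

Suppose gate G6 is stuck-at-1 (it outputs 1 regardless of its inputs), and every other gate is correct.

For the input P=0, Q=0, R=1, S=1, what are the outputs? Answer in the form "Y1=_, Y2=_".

Propagate with G6 forced: G0=1, G1=0, G2=1, G3=0, G4=1, G5=0, G6=1 [stuck-at-1], G7=1.
So the outputs are Y1=1, Y2=1. (Without the fault they would be Y1=0, Y2=0.)

Y1=1, Y2=1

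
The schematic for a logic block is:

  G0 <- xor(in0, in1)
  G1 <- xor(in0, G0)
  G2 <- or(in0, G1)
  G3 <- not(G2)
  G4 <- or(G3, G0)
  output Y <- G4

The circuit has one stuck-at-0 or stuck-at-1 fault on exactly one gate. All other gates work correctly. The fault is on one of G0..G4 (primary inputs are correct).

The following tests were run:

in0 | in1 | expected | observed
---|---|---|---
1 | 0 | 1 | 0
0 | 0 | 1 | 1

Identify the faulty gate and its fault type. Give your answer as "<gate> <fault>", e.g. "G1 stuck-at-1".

G0 stuck-at-0

Fault-free values for test 1 (in0=1, in1=0): G0=1, G1=0, G2=1, G3=0, G4=1, giving Y=1. Observed 0.
Test 1: faults giving observed 0 are {G0 stuck-at-0, G4 stuck-at-0}.
Test 2 (in0=0, in1=0): fault-free G0=0, G1=0, G2=0, G3=1, G4=1 → 1; observed 1. Eliminates G4 stuck-at-0.
Only G0 stuck-at-0 is consistent with every test.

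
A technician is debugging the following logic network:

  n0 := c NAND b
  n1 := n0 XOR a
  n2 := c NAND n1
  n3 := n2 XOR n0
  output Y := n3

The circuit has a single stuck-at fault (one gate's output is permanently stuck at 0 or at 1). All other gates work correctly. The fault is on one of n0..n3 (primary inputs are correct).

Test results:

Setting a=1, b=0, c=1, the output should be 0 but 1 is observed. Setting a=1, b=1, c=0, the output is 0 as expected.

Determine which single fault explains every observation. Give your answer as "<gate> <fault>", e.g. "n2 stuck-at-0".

n1 stuck-at-1

Fault-free values for test 1 (a=1, b=0, c=1): n0=1, n1=0, n2=1, n3=0, giving Y=0. Observed 1.
Test 1: faults giving observed 1 are {n1 stuck-at-1, n2 stuck-at-0, n3 stuck-at-1}.
Test 2 (a=1, b=1, c=0): fault-free n0=1, n1=0, n2=1, n3=0 → 0; observed 0. Eliminates n2 stuck-at-0, n3 stuck-at-1.
Only n1 stuck-at-1 is consistent with every test.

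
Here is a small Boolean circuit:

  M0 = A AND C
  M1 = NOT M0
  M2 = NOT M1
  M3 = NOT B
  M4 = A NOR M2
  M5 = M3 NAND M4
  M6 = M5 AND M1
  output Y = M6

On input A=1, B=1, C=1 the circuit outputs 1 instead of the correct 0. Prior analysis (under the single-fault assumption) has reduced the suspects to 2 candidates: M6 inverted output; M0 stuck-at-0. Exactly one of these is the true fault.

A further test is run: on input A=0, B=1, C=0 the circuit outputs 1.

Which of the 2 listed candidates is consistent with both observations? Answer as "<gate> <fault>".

Evaluate each candidate on input A=0, B=1, C=0:
  M6 inverted output: M0=0, M1=1, M2=0, M3=0, M4=1, M5=1, M6=0 [inverted output] → 0 — eliminated
  M0 stuck-at-0: M0=0 [stuck-at-0], M1=1, M2=0, M3=0, M4=1, M5=1, M6=1 → 1 — matches
Only M0 stuck-at-0 reproduces the observed 1.

M0 stuck-at-0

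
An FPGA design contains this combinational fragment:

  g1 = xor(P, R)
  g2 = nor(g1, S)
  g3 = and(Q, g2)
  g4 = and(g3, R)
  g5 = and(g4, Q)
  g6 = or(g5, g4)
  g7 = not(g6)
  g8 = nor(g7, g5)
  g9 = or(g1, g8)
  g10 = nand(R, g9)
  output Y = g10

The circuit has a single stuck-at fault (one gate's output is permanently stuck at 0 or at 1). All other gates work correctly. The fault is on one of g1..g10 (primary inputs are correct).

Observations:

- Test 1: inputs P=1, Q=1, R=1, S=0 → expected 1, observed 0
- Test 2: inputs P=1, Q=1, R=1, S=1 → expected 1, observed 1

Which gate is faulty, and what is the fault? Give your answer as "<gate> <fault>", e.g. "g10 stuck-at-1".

g5 stuck-at-0

Fault-free values for test 1 (P=1, Q=1, R=1, S=0): g1=0, g2=1, g3=1, g4=1, g5=1, g6=1, g7=0, g8=0, g9=0, g10=1, giving Y=1. Observed 0.
Test 1: faults giving observed 0 are {g1 stuck-at-1, g5 stuck-at-0, g8 stuck-at-1, g9 stuck-at-1, g10 stuck-at-0}.
Test 2 (P=1, Q=1, R=1, S=1): fault-free g1=0, g2=0, g3=0, g4=0, g5=0, g6=0, g7=1, g8=0, g9=0, g10=1 → 1; observed 1. Eliminates g1 stuck-at-1, g8 stuck-at-1, g9 stuck-at-1, g10 stuck-at-0.
Only g5 stuck-at-0 is consistent with every test.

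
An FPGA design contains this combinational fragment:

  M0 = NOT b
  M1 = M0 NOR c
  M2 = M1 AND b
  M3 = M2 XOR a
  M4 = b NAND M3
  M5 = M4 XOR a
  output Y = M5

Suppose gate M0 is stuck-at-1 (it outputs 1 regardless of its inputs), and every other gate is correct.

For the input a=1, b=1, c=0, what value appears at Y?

Propagate with M0 forced: M0=1 [stuck-at-1], M1=0, M2=0, M3=1, M4=0, M5=1.
So Y = 1. (Without the fault it would be 0.)

1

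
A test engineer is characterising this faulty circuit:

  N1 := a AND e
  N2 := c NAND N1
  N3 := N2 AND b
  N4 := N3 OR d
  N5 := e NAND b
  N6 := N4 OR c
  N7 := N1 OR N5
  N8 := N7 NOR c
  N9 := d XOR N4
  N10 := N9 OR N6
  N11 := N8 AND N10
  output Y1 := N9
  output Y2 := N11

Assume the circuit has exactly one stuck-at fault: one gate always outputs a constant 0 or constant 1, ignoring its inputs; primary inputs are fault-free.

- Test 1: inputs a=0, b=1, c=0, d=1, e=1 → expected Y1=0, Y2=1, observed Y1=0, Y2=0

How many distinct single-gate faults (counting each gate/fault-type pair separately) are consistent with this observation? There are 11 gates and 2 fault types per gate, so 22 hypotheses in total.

7

Fault-free: N1=0, N2=1, N3=1, N4=1, N5=0, N6=1, N7=0, N8=1, N9=0, N10=1, N11=1 → Y1=0, Y2=1. Observed Y1=0, Y2=0.
  N1: stuck-at-1 ✓; others ✗
  N2: none of the 2 fault types match ✗
  N3: none of the 2 fault types match ✗
  N4: none of the 2 fault types match ✗
  N5: stuck-at-1 ✓; others ✗
  N6: stuck-at-0 ✓; others ✗
  N7: stuck-at-1 ✓; others ✗
  N8: stuck-at-0 ✓; others ✗
  N9: none of the 2 fault types match ✗
  N10: stuck-at-0 ✓; others ✗
  N11: stuck-at-0 ✓; others ✗
Consistent faults: {N1 stuck-at-1, N5 stuck-at-1, N6 stuck-at-0, N7 stuck-at-1, N8 stuck-at-0, N10 stuck-at-0, N11 stuck-at-0} — 7 in all.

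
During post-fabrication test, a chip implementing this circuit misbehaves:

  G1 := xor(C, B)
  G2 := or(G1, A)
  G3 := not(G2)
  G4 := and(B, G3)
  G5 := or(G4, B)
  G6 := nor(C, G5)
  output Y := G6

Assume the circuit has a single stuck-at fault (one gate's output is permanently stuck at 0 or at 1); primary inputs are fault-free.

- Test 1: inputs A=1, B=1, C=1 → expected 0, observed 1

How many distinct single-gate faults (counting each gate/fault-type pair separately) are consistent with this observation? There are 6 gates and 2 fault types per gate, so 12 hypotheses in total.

1

Fault-free: G1=0, G2=1, G3=0, G4=0, G5=1, G6=0 → 0. Observed 1.
  G1 stuck-at-0: output 0 ✗
  G1 stuck-at-1: output 0 ✗
  G2 stuck-at-0: output 0 ✗
  G2 stuck-at-1: output 0 ✗
  G3 stuck-at-0: output 0 ✗
  G3 stuck-at-1: output 0 ✗
  G4 stuck-at-0: output 0 ✗
  G4 stuck-at-1: output 0 ✗
  G5 stuck-at-0: output 0 ✗
  G5 stuck-at-1: output 0 ✗
  G6 stuck-at-0: output 0 ✗
  G6 stuck-at-1: output 1 ✓
Consistent faults: {G6 stuck-at-1} — 1 in all.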